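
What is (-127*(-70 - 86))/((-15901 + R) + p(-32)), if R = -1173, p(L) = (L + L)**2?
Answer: -3302/2163 ≈ -1.5266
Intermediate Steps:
p(L) = 4*L**2 (p(L) = (2*L)**2 = 4*L**2)
(-127*(-70 - 86))/((-15901 + R) + p(-32)) = (-127*(-70 - 86))/((-15901 - 1173) + 4*(-32)**2) = (-127*(-156))/(-17074 + 4*1024) = 19812/(-17074 + 4096) = 19812/(-12978) = 19812*(-1/12978) = -3302/2163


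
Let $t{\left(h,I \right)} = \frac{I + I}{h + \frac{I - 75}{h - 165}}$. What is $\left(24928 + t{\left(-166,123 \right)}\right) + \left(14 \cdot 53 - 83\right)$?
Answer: $\frac{703525026}{27497} \approx 25586.0$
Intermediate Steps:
$t{\left(h,I \right)} = \frac{2 I}{h + \frac{-75 + I}{-165 + h}}$
$\left(24928 + t{\left(-166,123 \right)}\right) + \left(14 \cdot 53 - 83\right) = \left(24928 + 2 \cdot 123 \frac{1}{-75 + 123 + \left(-166\right)^{2} - -27390} \left(-165 - 166\right)\right) + \left(14 \cdot 53 - 83\right) = \left(24928 + 2 \cdot 123 \frac{1}{-75 + 123 + 27556 + 27390} \left(-331\right)\right) + \left(742 - 83\right) = \left(24928 + 2 \cdot 123 \cdot \frac{1}{54994} \left(-331\right)\right) + 659 = \left(24928 - \frac{40713}{27497}\right) + 659 = \frac{685404503}{27497} + 659 = \frac{703525026}{27497}$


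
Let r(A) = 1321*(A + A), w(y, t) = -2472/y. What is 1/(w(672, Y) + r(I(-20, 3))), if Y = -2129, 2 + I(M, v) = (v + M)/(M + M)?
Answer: -35/145769 ≈ -0.00024011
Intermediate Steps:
I(M, v) = -2 + (M + v)/(2*M) (I(M, v) = -2 + (v + M)/(M + M) = -2 + (M + v)/((2*M)) = -2 + (M + v)*(1/(2*M)) = -2 + (M + v)/(2*M))
r(A) = 2642*A (r(A) = 1321*(2*A) = 2642*A)
1/(w(672, Y) + r(I(-20, 3))) = 1/(-2472/672 + 2642*((½)*(3 - 3*(-20))/(-20))) = 1/(-2472*1/672 + 2642*((½)*(-1/20)*(3 + 60))) = 1/(-103/28 + 2642*((½)*(-1/20)*63)) = 1/(-103/28 + 2642*(-63/40)) = 1/(-103/28 - 83223/20) = 1/(-145769/35) = -35/145769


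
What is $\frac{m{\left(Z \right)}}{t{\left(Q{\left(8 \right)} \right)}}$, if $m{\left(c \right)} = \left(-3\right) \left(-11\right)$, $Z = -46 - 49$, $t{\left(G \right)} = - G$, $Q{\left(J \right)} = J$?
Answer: $- \frac{33}{8} \approx -4.125$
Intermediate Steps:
$Z = -95$
$m{\left(c \right)} = 33$
$\frac{m{\left(Z \right)}}{t{\left(Q{\left(8 \right)} \right)}} = \frac{33}{\left(-1\right) 8} = \frac{33}{-8} = 33 \left(- \frac{1}{8}\right) = - \frac{33}{8}$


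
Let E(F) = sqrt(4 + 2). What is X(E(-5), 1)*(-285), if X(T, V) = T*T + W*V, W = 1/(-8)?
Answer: -13395/8 ≈ -1674.4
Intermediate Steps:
W = -1/8 ≈ -0.12500
E(F) = sqrt(6)
X(T, V) = T**2 - V/8 (X(T, V) = T*T - V/8 = T**2 - V/8)
X(E(-5), 1)*(-285) = ((sqrt(6))**2 - 1/8*1)*(-285) = (6 - 1/8)*(-285) = (47/8)*(-285) = -13395/8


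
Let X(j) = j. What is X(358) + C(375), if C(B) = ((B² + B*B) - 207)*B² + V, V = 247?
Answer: 39521672480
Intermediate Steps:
C(B) = 247 + B²*(-207 + 2*B²) (C(B) = ((B² + B*B) - 207)*B² + 247 = ((B² + B²) - 207)*B² + 247 = (2*B² - 207)*B² + 247 = (-207 + 2*B²)*B² + 247 = B²*(-207 + 2*B²) + 247 = 247 + B²*(-207 + 2*B²))
X(358) + C(375) = 358 + (247 - 207*375² + 2*375⁴) = 358 + (247 - 207*140625 + 2*19775390625) = 358 + (247 - 29109375 + 39550781250) = 358 + 39521672122 = 39521672480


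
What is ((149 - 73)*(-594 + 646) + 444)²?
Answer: 19324816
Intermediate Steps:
((149 - 73)*(-594 + 646) + 444)² = (76*52 + 444)² = (3952 + 444)² = 4396² = 19324816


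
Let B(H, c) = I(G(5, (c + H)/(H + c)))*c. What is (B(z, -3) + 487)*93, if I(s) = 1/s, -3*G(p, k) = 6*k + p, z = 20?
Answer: 499038/11 ≈ 45367.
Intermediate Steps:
G(p, k) = -2*k - p/3 (G(p, k) = -(6*k + p)/3 = -(p + 6*k)/3 = -2*k - p/3)
I(s) = 1/s
B(H, c) = -3*c/11 (B(H, c) = c/(-2*(c + H)/(H + c) - ⅓*5) = c/(-2*(H + c)/(H + c) - 5/3) = c/(-2*1 - 5/3) = c/(-2 - 5/3) = c/(-11/3) = -3*c/11)
(B(z, -3) + 487)*93 = (-3/11*(-3) + 487)*93 = (9/11 + 487)*93 = (5366/11)*93 = 499038/11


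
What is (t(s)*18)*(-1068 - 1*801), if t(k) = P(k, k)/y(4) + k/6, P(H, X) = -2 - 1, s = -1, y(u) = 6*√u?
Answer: 28035/2 ≈ 14018.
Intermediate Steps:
P(H, X) = -3
t(k) = -¼ + k/6 (t(k) = -3/(6*√4) + k/6 = -3/(6*2) + k*(⅙) = -3/12 + k/6 = -3*1/12 + k/6 = -¼ + k/6)
(t(s)*18)*(-1068 - 1*801) = ((-¼ + (⅙)*(-1))*18)*(-1068 - 1*801) = ((-¼ - ⅙)*18)*(-1068 - 801) = -5/12*18*(-1869) = -15/2*(-1869) = 28035/2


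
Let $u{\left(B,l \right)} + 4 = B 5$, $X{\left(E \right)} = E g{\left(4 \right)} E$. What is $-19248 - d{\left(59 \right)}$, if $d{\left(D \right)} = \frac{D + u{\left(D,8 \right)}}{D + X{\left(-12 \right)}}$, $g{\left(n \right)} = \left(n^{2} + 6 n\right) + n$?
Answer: $- \frac{24618262}{1279} \approx -19248.0$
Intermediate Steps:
$g{\left(n \right)} = n^{2} + 7 n$
$X{\left(E \right)} = 44 E^{2}$ ($X{\left(E \right)} = E 4 \left(7 + 4\right) E = E 4 \cdot 11 E = E 44 E = 44 E E = 44 E^{2}$)
$u{\left(B,l \right)} = -4 + 5 B$ ($u{\left(B,l \right)} = -4 + B 5 = -4 + 5 B$)
$d{\left(D \right)} = \frac{-4 + 6 D}{6336 + D}$ ($d{\left(D \right)} = \frac{D + \left(-4 + 5 D\right)}{D + 44 \left(-12\right)^{2}} = \frac{-4 + 6 D}{D + 44 \cdot 144} = \frac{-4 + 6 D}{D + 6336} = \frac{-4 + 6 D}{6336 + D}$)
$-19248 - d{\left(59 \right)} = -19248 - \frac{2 \left(-2 + 3 \cdot 59\right)}{6336 + 59} = -19248 - \frac{2 \left(-2 + 177\right)}{6395} = -19248 - 2 \cdot \frac{1}{6395} \cdot 175 = -19248 - \frac{70}{1279} = - \frac{24618262}{1279}$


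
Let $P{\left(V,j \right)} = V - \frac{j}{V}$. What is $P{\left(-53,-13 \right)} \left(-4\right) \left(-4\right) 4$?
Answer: $- \frac{180608}{53} \approx -3407.7$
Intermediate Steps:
$P{\left(V,j \right)} = V - \frac{j}{V}$
$P{\left(-53,-13 \right)} \left(-4\right) \left(-4\right) 4 = \left(-53 - - \frac{13}{-53}\right) \left(-4\right) \left(-4\right) 4 = \left(-53 - \left(-13\right) \left(- \frac{1}{53}\right)\right) 16 \cdot 4 = \left(-53 - \frac{13}{53}\right) 64 = \left(- \frac{2822}{53}\right) 64 = - \frac{180608}{53}$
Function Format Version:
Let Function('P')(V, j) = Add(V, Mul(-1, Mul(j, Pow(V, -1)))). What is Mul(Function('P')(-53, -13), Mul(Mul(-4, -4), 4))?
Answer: Rational(-180608, 53) ≈ -3407.7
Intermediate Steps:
Function('P')(V, j) = Add(V, Mul(-1, j, Pow(V, -1)))
Mul(Function('P')(-53, -13), Mul(Mul(-4, -4), 4)) = Mul(Add(-53, Mul(-1, -13, Pow(-53, -1))), Mul(Mul(-4, -4), 4)) = Mul(Add(-53, Mul(-1, -13, Rational(-1, 53))), Mul(16, 4)) = Mul(Add(-53, Rational(-13, 53)), 64) = Mul(Rational(-2822, 53), 64) = Rational(-180608, 53)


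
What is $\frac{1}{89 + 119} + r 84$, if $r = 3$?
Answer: $\frac{52417}{208} \approx 252.0$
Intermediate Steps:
$\frac{1}{89 + 119} + r 84 = \frac{1}{89 + 119} + 3 \cdot 84 = \frac{1}{208} + 252 = \frac{52417}{208}$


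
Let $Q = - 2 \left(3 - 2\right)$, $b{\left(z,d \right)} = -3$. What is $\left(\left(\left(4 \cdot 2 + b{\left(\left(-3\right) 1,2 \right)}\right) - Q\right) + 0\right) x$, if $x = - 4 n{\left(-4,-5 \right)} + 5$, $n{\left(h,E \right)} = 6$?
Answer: $-133$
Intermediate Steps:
$x = -19$ ($x = \left(-4\right) 6 + 5 = -24 + 5 = -19$)
$Q = -2$ ($Q = \left(-2\right) 1 = -2$)
$\left(\left(\left(4 \cdot 2 + b{\left(\left(-3\right) 1,2 \right)}\right) - Q\right) + 0\right) x = \left(\left(\left(4 \cdot 2 - 3\right) - -2\right) + 0\right) \left(-19\right) = \left(\left(\left(8 - 3\right) + 2\right) + 0\right) \left(-19\right) = \left(\left(5 + 2\right) + 0\right) \left(-19\right) = \left(7 + 0\right) \left(-19\right) = 7 \left(-19\right) = -133$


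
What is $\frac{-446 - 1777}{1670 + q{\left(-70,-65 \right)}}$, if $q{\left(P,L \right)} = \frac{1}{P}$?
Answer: $- \frac{155610}{116899} \approx -1.3312$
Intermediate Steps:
$\frac{-446 - 1777}{1670 + q{\left(-70,-65 \right)}} = \frac{-446 - 1777}{1670 + \frac{1}{-70}} = - \frac{2223}{1670 - \frac{1}{70}} = - \frac{2223}{\frac{116899}{70}} = \left(-2223\right) \frac{70}{116899} = - \frac{155610}{116899}$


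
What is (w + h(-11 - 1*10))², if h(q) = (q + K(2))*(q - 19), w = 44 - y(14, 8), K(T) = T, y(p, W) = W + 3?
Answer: 628849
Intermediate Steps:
y(p, W) = 3 + W
w = 33 (w = 44 - (3 + 8) = 44 - 1*11 = 44 - 11 = 33)
h(q) = (-19 + q)*(2 + q) (h(q) = (q + 2)*(q - 19) = (2 + q)*(-19 + q) = (-19 + q)*(2 + q))
(w + h(-11 - 1*10))² = (33 + (-38 + (-11 - 1*10)² - 17*(-11 - 1*10)))² = (33 + (-38 + (-11 - 10)² - 17*(-11 - 10)))² = (33 + (-38 + (-21)² - 17*(-21)))² = (33 + (-38 + 441 + 357))² = (33 + 760)² = 793² = 628849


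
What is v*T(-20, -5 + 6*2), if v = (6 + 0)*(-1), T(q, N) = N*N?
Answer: -294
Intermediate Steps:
T(q, N) = N²
v = -6 (v = 6*(-1) = -6)
v*T(-20, -5 + 6*2) = -6*(-5 + 6*2)² = -6*(-5 + 12)² = -6*7² = -6*49 = -294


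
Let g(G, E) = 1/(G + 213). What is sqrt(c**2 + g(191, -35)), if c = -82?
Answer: 9*sqrt(3387237)/202 ≈ 82.000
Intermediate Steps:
g(G, E) = 1/(213 + G)
sqrt(c**2 + g(191, -35)) = sqrt((-82)**2 + 1/(213 + 191)) = sqrt(6724 + 1/404) = sqrt(2716497/404) = 9*sqrt(3387237)/202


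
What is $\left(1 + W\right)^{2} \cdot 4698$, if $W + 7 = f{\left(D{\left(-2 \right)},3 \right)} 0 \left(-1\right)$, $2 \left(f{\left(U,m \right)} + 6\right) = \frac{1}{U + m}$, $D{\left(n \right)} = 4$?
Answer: $169128$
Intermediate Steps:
$f{\left(U,m \right)} = -6 + \frac{1}{2 \left(U + m\right)}$
$W = -7$ ($W = -7 + \frac{\frac{1}{2} - 24 - 18}{4 + 3} \cdot 0 \left(-1\right) = -7 + \frac{\frac{1}{2} - 24 - 18}{7} \cdot 0 \left(-1\right) = -7 + \frac{1}{7} \left(- \frac{83}{2}\right) 0 \left(-1\right) = -7 + \left(- \frac{83}{14}\right) 0 \left(-1\right) = -7 + 0 \left(-1\right) = -7 + 0 = -7$)
$\left(1 + W\right)^{2} \cdot 4698 = \left(1 - 7\right)^{2} \cdot 4698 = \left(-6\right)^{2} \cdot 4698 = 36 \cdot 4698 = 169128$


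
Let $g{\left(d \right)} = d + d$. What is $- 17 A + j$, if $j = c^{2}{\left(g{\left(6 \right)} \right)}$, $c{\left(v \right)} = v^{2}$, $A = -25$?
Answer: $21161$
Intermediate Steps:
$g{\left(d \right)} = 2 d$
$j = 20736$ ($j = \left(\left(2 \cdot 6\right)^{2}\right)^{2} = \left(12^{2}\right)^{2} = 144^{2} = 20736$)
$- 17 A + j = \left(-17\right) \left(-25\right) + 20736 = 425 + 20736 = 21161$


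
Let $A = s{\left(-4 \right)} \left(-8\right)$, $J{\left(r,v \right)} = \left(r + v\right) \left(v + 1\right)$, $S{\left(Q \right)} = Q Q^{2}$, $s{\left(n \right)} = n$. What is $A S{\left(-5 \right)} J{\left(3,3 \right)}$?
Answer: $-96000$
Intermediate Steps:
$S{\left(Q \right)} = Q^{3}$
$J{\left(r,v \right)} = \left(1 + v\right) \left(r + v\right)$ ($J{\left(r,v \right)} = \left(r + v\right) \left(1 + v\right) = \left(1 + v\right) \left(r + v\right)$)
$A = 32$ ($A = \left(-4\right) \left(-8\right) = 32$)
$A S{\left(-5 \right)} J{\left(3,3 \right)} = 32 \left(-5\right)^{3} \left(3 + 3 + 3^{2} + 3 \cdot 3\right) = 32 \left(-125\right) \left(3 + 3 + 9 + 9\right) = \left(-4000\right) 24 = -96000$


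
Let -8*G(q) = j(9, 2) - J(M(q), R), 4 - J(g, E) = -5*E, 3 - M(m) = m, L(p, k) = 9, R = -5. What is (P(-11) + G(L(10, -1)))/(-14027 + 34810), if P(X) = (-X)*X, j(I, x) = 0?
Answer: -989/166264 ≈ -0.0059484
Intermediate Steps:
M(m) = 3 - m
J(g, E) = 4 + 5*E (J(g, E) = 4 - (-5)*E = 4 + 5*E)
P(X) = -X²
G(q) = -21/8 (G(q) = -(0 - (4 + 5*(-5)))/8 = -(0 - (4 - 25))/8 = -(0 - 1*(-21))/8 = -(0 + 21)/8 = -⅛*21 = -21/8)
(P(-11) + G(L(10, -1)))/(-14027 + 34810) = (-1*(-11)² - 21/8)/(-14027 + 34810) = (-1*121 - 21/8)/20783 = (-121 - 21/8)*(1/20783) = -989/8*1/20783 = -989/166264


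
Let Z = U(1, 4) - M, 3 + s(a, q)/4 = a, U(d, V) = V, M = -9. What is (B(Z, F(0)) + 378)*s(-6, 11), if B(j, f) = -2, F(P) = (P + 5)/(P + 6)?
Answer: -13536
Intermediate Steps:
s(a, q) = -12 + 4*a
Z = 13 (Z = 4 - 1*(-9) = 4 + 9 = 13)
F(P) = (5 + P)/(6 + P)
(B(Z, F(0)) + 378)*s(-6, 11) = (-2 + 378)*(-12 + 4*(-6)) = 376*(-12 - 24) = 376*(-36) = -13536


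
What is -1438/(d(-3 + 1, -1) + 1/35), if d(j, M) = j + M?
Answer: 25165/52 ≈ 483.94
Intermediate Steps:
d(j, M) = M + j
-1438/(d(-3 + 1, -1) + 1/35) = -1438/((-1 + (-3 + 1)) + 1/35) = -1438/((-1 - 2) + 1/35) = -1438/(-3 + 1/35) = -1438/(-104/35) = -35/104*(-1438) = 25165/52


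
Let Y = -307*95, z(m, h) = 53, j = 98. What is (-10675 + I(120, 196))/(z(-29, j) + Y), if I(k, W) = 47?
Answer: 2657/7278 ≈ 0.36507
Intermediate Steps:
Y = -29165
(-10675 + I(120, 196))/(z(-29, j) + Y) = (-10675 + 47)/(53 - 29165) = -10628/(-29112) = -10628*(-1/29112) = 2657/7278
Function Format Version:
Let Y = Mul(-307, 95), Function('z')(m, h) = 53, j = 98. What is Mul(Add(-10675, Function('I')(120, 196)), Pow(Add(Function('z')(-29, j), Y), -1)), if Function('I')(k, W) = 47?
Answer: Rational(2657, 7278) ≈ 0.36507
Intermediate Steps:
Y = -29165
Mul(Add(-10675, Function('I')(120, 196)), Pow(Add(Function('z')(-29, j), Y), -1)) = Mul(Add(-10675, 47), Pow(Add(53, -29165), -1)) = Mul(-10628, Pow(-29112, -1)) = Mul(-10628, Rational(-1, 29112)) = Rational(2657, 7278)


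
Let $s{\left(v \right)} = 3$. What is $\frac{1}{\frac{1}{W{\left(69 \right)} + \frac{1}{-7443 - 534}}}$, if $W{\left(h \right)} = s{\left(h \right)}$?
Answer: $\frac{23930}{7977} \approx 2.9999$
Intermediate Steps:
$W{\left(h \right)} = 3$
$\frac{1}{\frac{1}{W{\left(69 \right)} + \frac{1}{-7443 - 534}}} = \frac{1}{\frac{1}{3 + \frac{1}{-7443 - 534}}} = \frac{1}{\frac{1}{3 + \frac{1}{-7977}}} = \frac{1}{\frac{1}{3 - \frac{1}{7977}}} = \frac{1}{\frac{1}{\frac{23930}{7977}}} = \frac{1}{\frac{7977}{23930}} = \frac{23930}{7977}$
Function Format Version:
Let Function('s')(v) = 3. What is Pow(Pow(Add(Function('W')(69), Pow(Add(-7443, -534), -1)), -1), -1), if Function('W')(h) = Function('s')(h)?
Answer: Rational(23930, 7977) ≈ 2.9999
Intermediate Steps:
Function('W')(h) = 3
Pow(Pow(Add(Function('W')(69), Pow(Add(-7443, -534), -1)), -1), -1) = Pow(Pow(Add(3, Pow(Add(-7443, -534), -1)), -1), -1) = Pow(Pow(Add(3, Pow(-7977, -1)), -1), -1) = Pow(Pow(Add(3, Rational(-1, 7977)), -1), -1) = Pow(Pow(Rational(23930, 7977), -1), -1) = Pow(Rational(7977, 23930), -1) = Rational(23930, 7977)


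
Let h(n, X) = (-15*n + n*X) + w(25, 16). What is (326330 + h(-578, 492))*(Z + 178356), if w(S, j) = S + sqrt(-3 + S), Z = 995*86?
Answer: 13367587974 + 263926*sqrt(22) ≈ 1.3369e+10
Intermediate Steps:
Z = 85570
h(n, X) = 25 + sqrt(22) - 15*n + X*n (h(n, X) = (-15*n + n*X) + (25 + sqrt(-3 + 25)) = (-15*n + X*n) + (25 + sqrt(22)) = 25 + sqrt(22) - 15*n + X*n)
(326330 + h(-578, 492))*(Z + 178356) = (326330 + (25 + sqrt(22) - 15*(-578) + 492*(-578)))*(85570 + 178356) = (326330 + (25 + sqrt(22) + 8670 - 284376))*263926 = (326330 + (-275681 + sqrt(22)))*263926 = (50649 + sqrt(22))*263926 = 13367587974 + 263926*sqrt(22)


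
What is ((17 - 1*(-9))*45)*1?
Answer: 1170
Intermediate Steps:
((17 - 1*(-9))*45)*1 = ((17 + 9)*45)*1 = (26*45)*1 = 1170*1 = 1170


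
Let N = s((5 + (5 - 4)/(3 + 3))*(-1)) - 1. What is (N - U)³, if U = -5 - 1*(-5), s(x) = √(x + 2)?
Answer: 17/2 - I*√114/36 ≈ 8.5 - 0.29659*I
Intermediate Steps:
s(x) = √(2 + x)
U = 0 (U = -5 + 5 = 0)
N = -1 + I*√114/6 (N = √(2 + (5 + (5 - 4)/(3 + 3))*(-1)) - 1 = √(2 + (5 + 1/6)*(-1)) - 1 = √(2 + (5 + 1*(⅙))*(-1)) - 1 = √(2 + (5 + ⅙)*(-1)) - 1 = √(2 + (31/6)*(-1)) - 1 = √(2 - 31/6) - 1 = √(-19/6) - 1 = I*√114/6 - 1 = -1 + I*√114/6 ≈ -1.0 + 1.7795*I)
(N - U)³ = ((-1 + I*√114/6) - 1*0)³ = ((-1 + I*√114/6) + 0)³ = (-1 + I*√114/6)³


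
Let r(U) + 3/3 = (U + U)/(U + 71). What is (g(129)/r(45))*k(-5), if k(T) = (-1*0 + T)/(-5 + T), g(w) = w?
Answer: -3741/13 ≈ -287.77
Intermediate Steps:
r(U) = -1 + 2*U/(71 + U) (r(U) = -1 + (U + U)/(U + 71) = -1 + (2*U)/(71 + U) = -1 + 2*U/(71 + U))
k(T) = T/(-5 + T) (k(T) = (0 + T)/(-5 + T) = T/(-5 + T))
(g(129)/r(45))*k(-5) = (129/(((-71 + 45)/(71 + 45))))*(-5/(-5 - 5)) = (129/((-26/116)))*(-5/(-10)) = (129/(((1/116)*(-26))))*(-5*(-1/10)) = (129/(-13/58))*(1/2) = (129*(-58/13))*(1/2) = -7482/13*1/2 = -3741/13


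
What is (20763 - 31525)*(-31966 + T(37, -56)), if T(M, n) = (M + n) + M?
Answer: 343824376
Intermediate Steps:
T(M, n) = n + 2*M
(20763 - 31525)*(-31966 + T(37, -56)) = (20763 - 31525)*(-31966 + (-56 + 2*37)) = -10762*(-31966 + (-56 + 74)) = -10762*(-31966 + 18) = -10762*(-31948) = 343824376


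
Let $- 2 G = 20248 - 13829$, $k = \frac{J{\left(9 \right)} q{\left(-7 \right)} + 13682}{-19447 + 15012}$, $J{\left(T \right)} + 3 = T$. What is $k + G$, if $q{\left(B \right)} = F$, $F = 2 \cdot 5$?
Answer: $- \frac{28495749}{8870} \approx -3212.6$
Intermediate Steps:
$F = 10$
$J{\left(T \right)} = -3 + T$
$q{\left(B \right)} = 10$
$k = - \frac{13742}{4435}$ ($k = \frac{\left(-3 + 9\right) 10 + 13682}{-19447 + 15012} = \frac{6 \cdot 10 + 13682}{-4435} = \left(60 + 13682\right) \left(- \frac{1}{4435}\right) = 13742 \left(- \frac{1}{4435}\right) = - \frac{13742}{4435} \approx -3.0985$)
$G = - \frac{6419}{2}$ ($G = - \frac{20248 - 13829}{2} = \left(- \frac{1}{2}\right) 6419 = - \frac{6419}{2} \approx -3209.5$)
$k + G = - \frac{13742}{4435} - \frac{6419}{2} = - \frac{28495749}{8870}$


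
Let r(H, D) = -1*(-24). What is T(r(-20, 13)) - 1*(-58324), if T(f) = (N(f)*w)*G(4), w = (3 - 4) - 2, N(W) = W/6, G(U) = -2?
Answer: 58348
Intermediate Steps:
N(W) = W/6 (N(W) = W*(⅙) = W/6)
w = -3 (w = -1 - 2 = -3)
r(H, D) = 24
T(f) = f (T(f) = ((f/6)*(-3))*(-2) = -f/2*(-2) = f)
T(r(-20, 13)) - 1*(-58324) = 24 - 1*(-58324) = 24 + 58324 = 58348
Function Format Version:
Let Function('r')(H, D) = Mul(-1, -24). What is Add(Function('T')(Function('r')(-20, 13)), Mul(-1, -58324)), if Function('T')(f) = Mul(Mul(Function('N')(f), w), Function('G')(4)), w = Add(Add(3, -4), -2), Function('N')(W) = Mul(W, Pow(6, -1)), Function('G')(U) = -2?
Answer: 58348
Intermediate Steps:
Function('N')(W) = Mul(Rational(1, 6), W) (Function('N')(W) = Mul(W, Rational(1, 6)) = Mul(Rational(1, 6), W))
w = -3 (w = Add(-1, -2) = -3)
Function('r')(H, D) = 24
Function('T')(f) = f (Function('T')(f) = Mul(Mul(Mul(Rational(1, 6), f), -3), -2) = Mul(Mul(Rational(-1, 2), f), -2) = f)
Add(Function('T')(Function('r')(-20, 13)), Mul(-1, -58324)) = Add(24, Mul(-1, -58324)) = Add(24, 58324) = 58348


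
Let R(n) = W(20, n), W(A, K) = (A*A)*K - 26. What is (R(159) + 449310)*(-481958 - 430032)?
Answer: -467745079160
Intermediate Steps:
W(A, K) = -26 + K*A² (W(A, K) = A²*K - 26 = K*A² - 26 = -26 + K*A²)
R(n) = -26 + 400*n (R(n) = -26 + n*20² = -26 + n*400 = -26 + 400*n)
(R(159) + 449310)*(-481958 - 430032) = ((-26 + 400*159) + 449310)*(-481958 - 430032) = ((-26 + 63600) + 449310)*(-911990) = (63574 + 449310)*(-911990) = 512884*(-911990) = -467745079160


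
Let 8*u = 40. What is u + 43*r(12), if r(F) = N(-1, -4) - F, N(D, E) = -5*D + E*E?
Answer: 392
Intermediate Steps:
N(D, E) = E² - 5*D (N(D, E) = -5*D + E² = E² - 5*D)
u = 5 (u = (⅛)*40 = 5)
r(F) = 21 - F (r(F) = ((-4)² - 5*(-1)) - F = (16 + 5) - F = 21 - F)
u + 43*r(12) = 5 + 43*(21 - 1*12) = 5 + 43*(21 - 12) = 5 + 43*9 = 5 + 387 = 392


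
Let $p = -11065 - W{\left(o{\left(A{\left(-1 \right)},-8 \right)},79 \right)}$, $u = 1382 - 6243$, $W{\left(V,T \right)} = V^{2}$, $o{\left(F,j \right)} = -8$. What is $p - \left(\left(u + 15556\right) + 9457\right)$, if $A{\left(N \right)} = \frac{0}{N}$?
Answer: $-31281$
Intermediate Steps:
$A{\left(N \right)} = 0$
$u = -4861$
$p = -11129$ ($p = -11065 - \left(-8\right)^{2} = -11065 - 64 = -11129$)
$p - \left(\left(u + 15556\right) + 9457\right) = -11129 - \left(\left(-4861 + 15556\right) + 9457\right) = -11129 - \left(10695 + 9457\right) = -11129 - 20152 = -31281$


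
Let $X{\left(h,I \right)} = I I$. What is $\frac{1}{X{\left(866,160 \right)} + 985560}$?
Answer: $\frac{1}{1011160} \approx 9.8896 \cdot 10^{-7}$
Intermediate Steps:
$X{\left(h,I \right)} = I^{2}$
$\frac{1}{X{\left(866,160 \right)} + 985560} = \frac{1}{160^{2} + 985560} = \frac{1}{25600 + 985560} = \frac{1}{1011160}$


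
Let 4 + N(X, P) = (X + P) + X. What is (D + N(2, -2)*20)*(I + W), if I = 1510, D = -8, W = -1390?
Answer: -5760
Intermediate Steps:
N(X, P) = -4 + P + 2*X (N(X, P) = -4 + ((X + P) + X) = -4 + ((P + X) + X) = -4 + (P + 2*X) = -4 + P + 2*X)
(D + N(2, -2)*20)*(I + W) = (-8 + (-4 - 2 + 2*2)*20)*(1510 - 1390) = (-8 + (-4 - 2 + 4)*20)*120 = (-8 - 2*20)*120 = (-8 - 40)*120 = -48*120 = -5760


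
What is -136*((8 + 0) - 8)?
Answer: 0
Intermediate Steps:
-136*((8 + 0) - 8) = -136*(8 - 8) = -136*0 = 0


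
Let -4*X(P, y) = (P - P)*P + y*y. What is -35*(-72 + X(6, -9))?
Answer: 12915/4 ≈ 3228.8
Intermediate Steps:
X(P, y) = -y²/4 (X(P, y) = -((P - P)*P + y*y)/4 = -(0*P + y²)/4 = -(0 + y²)/4 = -y²/4)
-35*(-72 + X(6, -9)) = -35*(-72 - ¼*(-9)²) = -35*(-72 - ¼*81) = -35*(-72 - 81/4) = -35*(-369/4) = 12915/4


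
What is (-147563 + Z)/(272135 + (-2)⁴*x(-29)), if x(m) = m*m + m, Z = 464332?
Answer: 316769/285127 ≈ 1.1110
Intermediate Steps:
x(m) = m + m² (x(m) = m² + m = m + m²)
(-147563 + Z)/(272135 + (-2)⁴*x(-29)) = (-147563 + 464332)/(272135 + (-2)⁴*(-29*(1 - 29))) = 316769/(272135 + 16*(-29*(-28))) = 316769/(272135 + 16*812) = 316769/(272135 + 12992) = 316769/285127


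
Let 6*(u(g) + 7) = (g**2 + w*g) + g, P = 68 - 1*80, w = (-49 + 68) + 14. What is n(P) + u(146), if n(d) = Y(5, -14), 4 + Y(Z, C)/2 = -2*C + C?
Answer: 4393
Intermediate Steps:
w = 33 (w = 19 + 14 = 33)
P = -12 (P = 68 - 80 = -12)
Y(Z, C) = -8 - 2*C (Y(Z, C) = -8 + 2*(-2*C + C) = -8 + 2*(-C) = -8 - 2*C)
n(d) = 20 (n(d) = -8 - 2*(-14) = -8 + 28 = 20)
u(g) = -7 + g**2/6 + 17*g/3 (u(g) = -7 + ((g**2 + 33*g) + g)/6 = -7 + (g**2 + 34*g)/6 = -7 + (g**2/6 + 17*g/3) = -7 + g**2/6 + 17*g/3)
n(P) + u(146) = 20 + (-7 + (1/6)*146**2 + (17/3)*146) = 20 + (-7 + (1/6)*21316 + 2482/3) = 20 + (-7 + 10658/3 + 2482/3) = 20 + 4373 = 4393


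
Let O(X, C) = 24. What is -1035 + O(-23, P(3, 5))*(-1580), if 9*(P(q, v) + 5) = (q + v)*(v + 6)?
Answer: -38955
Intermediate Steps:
P(q, v) = -5 + (6 + v)*(q + v)/9 (P(q, v) = -5 + ((q + v)*(v + 6))/9 = -5 + ((q + v)*(6 + v))/9 = -5 + ((6 + v)*(q + v))/9 = -5 + (6 + v)*(q + v)/9)
-1035 + O(-23, P(3, 5))*(-1580) = -1035 + 24*(-1580) = -1035 - 37920 = -38955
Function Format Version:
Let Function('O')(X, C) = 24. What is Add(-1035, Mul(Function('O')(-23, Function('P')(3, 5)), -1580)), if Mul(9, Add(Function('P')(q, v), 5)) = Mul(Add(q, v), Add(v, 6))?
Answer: -38955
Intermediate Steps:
Function('P')(q, v) = Add(-5, Mul(Rational(1, 9), Add(6, v), Add(q, v))) (Function('P')(q, v) = Add(-5, Mul(Rational(1, 9), Mul(Add(q, v), Add(v, 6)))) = Add(-5, Mul(Rational(1, 9), Mul(Add(q, v), Add(6, v)))) = Add(-5, Mul(Rational(1, 9), Mul(Add(6, v), Add(q, v)))) = Add(-5, Mul(Rational(1, 9), Add(6, v), Add(q, v))))
Add(-1035, Mul(Function('O')(-23, Function('P')(3, 5)), -1580)) = Add(-1035, Mul(24, -1580)) = Add(-1035, -37920) = -38955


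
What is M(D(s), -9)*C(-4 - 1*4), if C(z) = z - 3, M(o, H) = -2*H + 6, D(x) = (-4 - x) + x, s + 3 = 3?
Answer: -264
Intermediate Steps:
s = 0 (s = -3 + 3 = 0)
D(x) = -4
M(o, H) = 6 - 2*H
C(z) = -3 + z
M(D(s), -9)*C(-4 - 1*4) = (6 - 2*(-9))*(-3 + (-4 - 1*4)) = (6 + 18)*(-3 + (-4 - 4)) = 24*(-3 - 8) = 24*(-11) = -264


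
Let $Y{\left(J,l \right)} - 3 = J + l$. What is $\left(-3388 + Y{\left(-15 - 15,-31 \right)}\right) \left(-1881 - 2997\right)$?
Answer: $16809588$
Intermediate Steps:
$Y{\left(J,l \right)} = 3 + J + l$ ($Y{\left(J,l \right)} = 3 + \left(J + l\right) = 3 + J + l$)
$\left(-3388 + Y{\left(-15 - 15,-31 \right)}\right) \left(-1881 - 2997\right) = \left(-3388 - 58\right) \left(-1881 - 2997\right) = \left(-3388 - 58\right) \left(-4878\right) = \left(-3446\right) \left(-4878\right) = 16809588$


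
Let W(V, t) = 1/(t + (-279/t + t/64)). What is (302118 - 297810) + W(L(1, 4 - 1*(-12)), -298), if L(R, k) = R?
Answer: 6197488340/1438601 ≈ 4308.0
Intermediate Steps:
W(V, t) = 1/(-279/t + 65*t/64) (W(V, t) = 1/(t + (-279/t + t*(1/64))) = 1/(t + (-279/t + t/64)) = 1/(-279/t + 65*t/64))
(302118 - 297810) + W(L(1, 4 - 1*(-12)), -298) = (302118 - 297810) + 64*(-298)/(-17856 + 65*(-298)²) = 4308 + 64*(-298)/(-17856 + 65*88804) = 4308 + 64*(-298)/(-17856 + 5772260) = 4308 + 64*(-298)/5754404 = 4308 + 64*(-298)*(1/5754404) = 4308 - 4768/1438601 = 6197488340/1438601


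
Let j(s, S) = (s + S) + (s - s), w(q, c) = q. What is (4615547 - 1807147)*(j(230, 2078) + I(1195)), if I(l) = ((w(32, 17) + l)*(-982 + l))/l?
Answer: 1695942770480/239 ≈ 7.0960e+9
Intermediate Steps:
j(s, S) = S + s (j(s, S) = (S + s) + 0 = S + s)
I(l) = (-982 + l)*(32 + l)/l (I(l) = ((32 + l)*(-982 + l))/l = ((-982 + l)*(32 + l))/l = (-982 + l)*(32 + l)/l)
(4615547 - 1807147)*(j(230, 2078) + I(1195)) = (4615547 - 1807147)*((2078 + 230) + (-950 + 1195 - 31424/1195)) = 2808400*(2308 + (-950 + 1195 - 31424*1/1195)) = 2808400*(2308 + (-950 + 1195 - 31424/1195)) = 2808400*(2308 + 261351/1195) = 2808400*(3019411/1195) = 1695942770480/239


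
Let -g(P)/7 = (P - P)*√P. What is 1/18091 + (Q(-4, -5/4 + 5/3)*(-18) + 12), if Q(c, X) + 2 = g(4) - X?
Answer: 2008103/36182 ≈ 55.500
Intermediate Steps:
g(P) = 0 (g(P) = -7*(P - P)*√P = -0*√P = -7*0 = 0)
Q(c, X) = -2 - X (Q(c, X) = -2 + (0 - X) = -2 - X)
1/18091 + (Q(-4, -5/4 + 5/3)*(-18) + 12) = 1/18091 + ((-2 - (-5/4 + 5/3))*(-18) + 12) = 1/18091 + ((-2 - 1*5/12)*(-18) + 12) = 1/18091 + ((-2 - 5/12)*(-18) + 12) = 1/18091 + (-29/12*(-18) + 12) = 1/18091 + (87/2 + 12) = 1/18091 + 111/2 = 2008103/36182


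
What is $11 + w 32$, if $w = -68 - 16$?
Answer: $-2677$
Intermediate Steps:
$w = -84$ ($w = -68 - 16 = -84$)
$11 + w 32 = 11 - 2688 = -2677$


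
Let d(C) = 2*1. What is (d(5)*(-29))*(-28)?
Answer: 1624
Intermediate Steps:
d(C) = 2
(d(5)*(-29))*(-28) = (2*(-29))*(-28) = -58*(-28) = 1624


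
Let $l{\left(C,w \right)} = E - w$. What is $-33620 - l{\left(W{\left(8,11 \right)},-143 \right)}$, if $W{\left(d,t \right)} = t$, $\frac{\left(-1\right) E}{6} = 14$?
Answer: $-33679$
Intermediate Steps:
$E = -84$ ($E = \left(-6\right) 14 = -84$)
$l{\left(C,w \right)} = -84 - w$
$-33620 - l{\left(W{\left(8,11 \right)},-143 \right)} = -33620 - \left(-84 - -143\right) = -33620 - \left(-84 + 143\right) = -33620 - 59 = -33679$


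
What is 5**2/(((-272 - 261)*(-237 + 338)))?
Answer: -25/53833 ≈ -0.00046440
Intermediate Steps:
5**2/(((-272 - 261)*(-237 + 338))) = 25/((-533*101)) = 25/(-53833) = 25*(-1/53833) = -25/53833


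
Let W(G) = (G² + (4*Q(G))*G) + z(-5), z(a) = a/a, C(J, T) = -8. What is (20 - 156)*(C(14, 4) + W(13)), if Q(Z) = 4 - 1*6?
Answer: -7888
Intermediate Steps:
Q(Z) = -2 (Q(Z) = 4 - 6 = -2)
z(a) = 1
W(G) = 1 + G² - 8*G (W(G) = (G² + (4*(-2))*G) + 1 = (G² - 8*G) + 1 = 1 + G² - 8*G)
(20 - 156)*(C(14, 4) + W(13)) = (20 - 156)*(-8 + (1 + 13² - 8*13)) = -136*(-8 + (1 + 169 - 104)) = -136*(-8 + 66) = -136*58 = -7888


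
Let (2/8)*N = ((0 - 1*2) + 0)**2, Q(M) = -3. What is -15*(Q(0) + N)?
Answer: -195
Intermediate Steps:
N = 16 (N = 4*((0 - 1*2) + 0)**2 = 4*((0 - 2) + 0)**2 = 4*(-2 + 0)**2 = 4*(-2)**2 = 4*4 = 16)
-15*(Q(0) + N) = -15*(-3 + 16) = -15*13 = -195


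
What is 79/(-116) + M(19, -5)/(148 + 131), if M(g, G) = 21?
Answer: -6535/10788 ≈ -0.60577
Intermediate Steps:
79/(-116) + M(19, -5)/(148 + 131) = 79/(-116) + 21/(148 + 131) = 79*(-1/116) + 21/279 = -79/116 + 21*(1/279) = -79/116 + 7/93 = -6535/10788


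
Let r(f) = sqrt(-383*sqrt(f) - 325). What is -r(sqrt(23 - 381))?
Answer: -sqrt(-325 - 383*358**(1/4)*sqrt(I)) ≈ -14.259 + 41.308*I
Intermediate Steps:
r(f) = sqrt(-325 - 383*sqrt(f))
-r(sqrt(23 - 381)) = -sqrt(-325 - 383*(23 - 381)**(1/4)) = -sqrt(-325 - 383*(-358)**(1/4)) = -sqrt(-325 - 383*358**(1/4)*sqrt(I))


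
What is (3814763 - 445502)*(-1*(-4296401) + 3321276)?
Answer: 25665942026697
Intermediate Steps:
(3814763 - 445502)*(-1*(-4296401) + 3321276) = 3369261*(4296401 + 3321276) = 3369261*7617677 = 25665942026697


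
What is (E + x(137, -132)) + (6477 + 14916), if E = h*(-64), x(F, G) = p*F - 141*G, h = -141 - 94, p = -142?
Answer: 35591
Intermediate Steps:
h = -235
x(F, G) = -142*F - 141*G
E = 15040 (E = -235*(-64) = 15040)
(E + x(137, -132)) + (6477 + 14916) = (15040 + (-142*137 - 141*(-132))) + (6477 + 14916) = (15040 + (-19454 + 18612)) + 21393 = (15040 - 842) + 21393 = 14198 + 21393 = 35591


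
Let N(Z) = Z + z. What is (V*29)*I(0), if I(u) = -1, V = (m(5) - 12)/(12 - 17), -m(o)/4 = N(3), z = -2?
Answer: -464/5 ≈ -92.800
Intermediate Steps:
N(Z) = -2 + Z (N(Z) = Z - 2 = -2 + Z)
m(o) = -4 (m(o) = -4*(-2 + 3) = -4*1 = -4)
V = 16/5 (V = (-4 - 12)/(12 - 17) = -16/(-5) = -16*(-⅕) = 16/5 ≈ 3.2000)
(V*29)*I(0) = ((16/5)*29)*(-1) = (464/5)*(-1) = -464/5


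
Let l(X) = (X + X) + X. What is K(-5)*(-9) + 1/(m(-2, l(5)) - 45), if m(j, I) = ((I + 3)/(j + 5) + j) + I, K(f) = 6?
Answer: -1405/26 ≈ -54.038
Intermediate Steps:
l(X) = 3*X (l(X) = 2*X + X = 3*X)
m(j, I) = I + j + (3 + I)/(5 + j) (m(j, I) = ((3 + I)/(5 + j) + j) + I = (j + (3 + I)/(5 + j)) + I = I + j + (3 + I)/(5 + j))
K(-5)*(-9) + 1/(m(-2, l(5)) - 45) = 6*(-9) + 1/((3 + (-2)**2 + 5*(-2) + 6*(3*5) + (3*5)*(-2))/(5 - 2) - 45) = -54 + 1/((3 + 4 - 10 + 6*15 + 15*(-2))/3 - 45) = -54 + 1/((3 + 4 - 10 + 90 - 30)/3 - 45) = -54 + 1/((1/3)*57 - 45) = -54 + 1/(19 - 45) = -54 + 1/(-26) = -54 - 1/26 = -1405/26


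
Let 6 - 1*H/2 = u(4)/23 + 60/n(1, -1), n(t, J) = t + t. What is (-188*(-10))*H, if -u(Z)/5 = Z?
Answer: -2000320/23 ≈ -86970.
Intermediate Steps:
u(Z) = -5*Z
n(t, J) = 2*t
H = -1064/23 (H = 12 - 2*(-5*4/23 + 60/((2*1))) = 12 - 2*(-20*1/23 + 60/2) = 12 - 2*(-20/23 + 60*(½)) = 12 - 2*(-20/23 + 30) = 12 - 2*670/23 = 12 - 1340/23 = -1064/23 ≈ -46.261)
(-188*(-10))*H = -188*(-10)*(-1064/23) = 1880*(-1064/23) = -2000320/23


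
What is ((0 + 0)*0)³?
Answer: 0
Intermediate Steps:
((0 + 0)*0)³ = (0*0)³ = 0³ = 0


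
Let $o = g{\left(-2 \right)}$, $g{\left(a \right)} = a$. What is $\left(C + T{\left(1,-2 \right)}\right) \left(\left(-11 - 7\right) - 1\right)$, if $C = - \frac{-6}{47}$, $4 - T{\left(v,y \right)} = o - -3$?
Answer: $- \frac{2793}{47} \approx -59.426$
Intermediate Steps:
$o = -2$
$T{\left(v,y \right)} = 3$ ($T{\left(v,y \right)} = 4 - \left(-2 - -3\right) = 4 - \left(-2 + 3\right) = 4 - 1 = 3$)
$C = \frac{6}{47}$ ($C = - \frac{-6}{47} = \left(-1\right) \left(- \frac{6}{47}\right) = \frac{6}{47} \approx 0.12766$)
$\left(C + T{\left(1,-2 \right)}\right) \left(\left(-11 - 7\right) - 1\right) = \left(\frac{6}{47} + 3\right) \left(\left(-11 - 7\right) - 1\right) = \frac{147 \left(-18 - 1\right)}{47} = \frac{147}{47} \left(-19\right) = - \frac{2793}{47}$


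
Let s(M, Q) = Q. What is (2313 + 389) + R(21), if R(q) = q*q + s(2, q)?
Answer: 3164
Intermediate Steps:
R(q) = q + q**2 (R(q) = q*q + q = q**2 + q = q + q**2)
(2313 + 389) + R(21) = (2313 + 389) + 21*(1 + 21) = 2702 + 21*22 = 2702 + 462 = 3164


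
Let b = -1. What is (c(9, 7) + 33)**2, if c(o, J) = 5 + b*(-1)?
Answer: 1521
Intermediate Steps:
c(o, J) = 6 (c(o, J) = 5 - 1*(-1) = 5 + 1 = 6)
(c(9, 7) + 33)**2 = (6 + 33)**2 = 39**2 = 1521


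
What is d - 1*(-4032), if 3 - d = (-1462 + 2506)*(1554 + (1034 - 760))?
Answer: -1904397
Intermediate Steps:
d = -1908429 (d = 3 - (-1462 + 2506)*(1554 + (1034 - 760)) = 3 - 1044*(1554 + 274) = 3 - 1044*1828 = 3 - 1*1908432 = 3 - 1908432 = -1908429)
d - 1*(-4032) = -1908429 - 1*(-4032) = -1908429 + 4032 = -1904397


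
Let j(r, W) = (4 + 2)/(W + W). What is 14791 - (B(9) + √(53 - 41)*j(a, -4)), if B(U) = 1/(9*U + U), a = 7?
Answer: 1331189/90 + 3*√3/2 ≈ 14794.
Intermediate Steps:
j(r, W) = 3/W (j(r, W) = 6/((2*W)) = 6*(1/(2*W)) = 3/W)
B(U) = 1/(10*U)
14791 - (B(9) + √(53 - 41)*j(a, -4)) = 14791 - ((⅒)/9 + √(53 - 41)*(3/(-4))) = 14791 - ((⅒)*(⅑) + √12*(3*(-¼))) = 14791 - (1/90 + (2*√3)*(-¾)) = 14791 - (1/90 - 3*√3/2) = 14791 + (-1/90 + 3*√3/2) = 1331189/90 + 3*√3/2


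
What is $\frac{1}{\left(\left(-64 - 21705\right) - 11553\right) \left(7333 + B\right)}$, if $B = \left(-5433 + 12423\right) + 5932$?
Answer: $- \frac{1}{674937110} \approx -1.4816 \cdot 10^{-9}$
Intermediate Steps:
$B = 12922$ ($B = 6990 + 5932 = 12922$)
$\frac{1}{\left(\left(-64 - 21705\right) - 11553\right) \left(7333 + B\right)} = \frac{1}{\left(\left(-64 - 21705\right) - 11553\right) \left(7333 + 12922\right)} = \frac{1}{\left(\left(-64 - 21705\right) - 11553\right) 20255} = \frac{1}{\left(-21769 - 11553\right) 20255} = \frac{1}{\left(-33322\right) 20255} = \frac{1}{-674937110} = - \frac{1}{674937110}$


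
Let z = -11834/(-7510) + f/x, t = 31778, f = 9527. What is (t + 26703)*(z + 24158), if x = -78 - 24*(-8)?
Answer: 606901986249323/428070 ≈ 1.4178e+9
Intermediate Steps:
x = 114 (x = -78 + 192 = 114)
z = 36448423/428070 (z = -11834/(-7510) + 9527/114 = -11834*(-1/7510) + 9527*(1/114) = 5917/3755 + 9527/114 = 36448423/428070 ≈ 85.146)
(t + 26703)*(z + 24158) = (31778 + 26703)*(36448423/428070 + 24158) = 58481*(10377763483/428070) = 606901986249323/428070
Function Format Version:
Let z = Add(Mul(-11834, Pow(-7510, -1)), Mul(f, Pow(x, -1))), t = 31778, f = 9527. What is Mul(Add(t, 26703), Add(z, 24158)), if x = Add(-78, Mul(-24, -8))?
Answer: Rational(606901986249323, 428070) ≈ 1.4178e+9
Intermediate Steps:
x = 114 (x = Add(-78, 192) = 114)
z = Rational(36448423, 428070) (z = Add(Mul(-11834, Pow(-7510, -1)), Mul(9527, Pow(114, -1))) = Add(Mul(-11834, Rational(-1, 7510)), Mul(9527, Rational(1, 114))) = Add(Rational(5917, 3755), Rational(9527, 114)) = Rational(36448423, 428070) ≈ 85.146)
Mul(Add(t, 26703), Add(z, 24158)) = Mul(Add(31778, 26703), Add(Rational(36448423, 428070), 24158)) = Mul(58481, Rational(10377763483, 428070)) = Rational(606901986249323, 428070)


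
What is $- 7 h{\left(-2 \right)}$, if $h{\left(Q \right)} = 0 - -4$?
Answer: $-28$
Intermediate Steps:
$h{\left(Q \right)} = 4$ ($h{\left(Q \right)} = 0 + 4 = 4$)
$- 7 h{\left(-2 \right)} = \left(-7\right) 4 = -28$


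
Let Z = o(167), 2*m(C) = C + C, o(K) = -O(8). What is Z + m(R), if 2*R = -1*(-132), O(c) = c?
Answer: 58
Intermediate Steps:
R = 66 (R = (-1*(-132))/2 = (½)*132 = 66)
o(K) = -8 (o(K) = -1*8 = -8)
m(C) = C (m(C) = (C + C)/2 = (2*C)/2 = C)
Z = -8
Z + m(R) = -8 + 66 = 58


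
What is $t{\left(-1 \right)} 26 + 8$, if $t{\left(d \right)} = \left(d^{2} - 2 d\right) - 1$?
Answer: $60$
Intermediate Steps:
$t{\left(d \right)} = -1 + d^{2} - 2 d$
$t{\left(-1 \right)} 26 + 8 = \left(-1 + \left(-1\right)^{2} - -2\right) 26 + 8 = \left(-1 + 1 + 2\right) 26 + 8 = 2 \cdot 26 + 8 = 52 + 8 = 60$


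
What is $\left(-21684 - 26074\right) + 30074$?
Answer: $-17684$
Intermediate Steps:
$\left(-21684 - 26074\right) + 30074 = -47758 + 30074 = -17684$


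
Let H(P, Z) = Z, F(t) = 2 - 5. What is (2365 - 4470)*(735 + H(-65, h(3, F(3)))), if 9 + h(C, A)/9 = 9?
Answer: -1547175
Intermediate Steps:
F(t) = -3
h(C, A) = 0 (h(C, A) = -81 + 9*9 = -81 + 81 = 0)
(2365 - 4470)*(735 + H(-65, h(3, F(3)))) = (2365 - 4470)*(735 + 0) = -2105*735 = -1547175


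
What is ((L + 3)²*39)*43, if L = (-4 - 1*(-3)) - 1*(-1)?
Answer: 15093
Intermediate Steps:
L = 0 (L = (-4 + 3) + 1 = -1 + 1 = 0)
((L + 3)²*39)*43 = ((0 + 3)²*39)*43 = (3²*39)*43 = (9*39)*43 = 351*43 = 15093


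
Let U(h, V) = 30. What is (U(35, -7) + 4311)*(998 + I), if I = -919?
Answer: 342939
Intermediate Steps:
(U(35, -7) + 4311)*(998 + I) = (30 + 4311)*(998 - 919) = 4341*79 = 342939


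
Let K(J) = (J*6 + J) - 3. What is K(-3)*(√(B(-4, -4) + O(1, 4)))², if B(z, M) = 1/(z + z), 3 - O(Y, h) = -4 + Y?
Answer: -141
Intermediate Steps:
O(Y, h) = 7 - Y (O(Y, h) = 3 - (-4 + Y) = 3 + (4 - Y) = 7 - Y)
B(z, M) = 1/(2*z)
K(J) = -3 + 7*J (K(J) = (6*J + J) - 3 = 7*J - 3 = -3 + 7*J)
K(-3)*(√(B(-4, -4) + O(1, 4)))² = (-3 + 7*(-3))*(√((½)/(-4) + (7 - 1*1)))² = (-3 - 21)*(√((½)*(-¼) + (7 - 1)))² = -24*(√(-⅛ + 6))² = -24*(√(47/8))² = -24*(√94/4)² = -24*47/8 = -141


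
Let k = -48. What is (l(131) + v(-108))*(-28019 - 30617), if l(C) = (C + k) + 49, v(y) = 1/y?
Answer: -208964045/27 ≈ -7.7394e+6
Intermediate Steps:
l(C) = 1 + C (l(C) = (C - 48) + 49 = (-48 + C) + 49 = 1 + C)
(l(131) + v(-108))*(-28019 - 30617) = ((1 + 131) + 1/(-108))*(-28019 - 30617) = (132 - 1/108)*(-58636) = (14255/108)*(-58636) = -208964045/27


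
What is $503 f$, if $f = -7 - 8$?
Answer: $-7545$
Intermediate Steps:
$f = -15$
$503 f = 503 \left(-15\right) = -7545$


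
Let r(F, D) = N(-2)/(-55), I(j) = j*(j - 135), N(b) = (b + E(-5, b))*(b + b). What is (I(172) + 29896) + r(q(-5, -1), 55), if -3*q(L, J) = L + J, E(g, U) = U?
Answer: 1994284/55 ≈ 36260.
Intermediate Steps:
q(L, J) = -J/3 - L/3 (q(L, J) = -(L + J)/3 = -(J + L)/3 = -J/3 - L/3)
N(b) = 4*b**2 (N(b) = (b + b)*(b + b) = (2*b)*(2*b) = 4*b**2)
I(j) = j*(-135 + j)
r(F, D) = -16/55 (r(F, D) = (4*(-2)**2)/(-55) = (4*4)*(-1/55) = 16*(-1/55) = -16/55)
(I(172) + 29896) + r(q(-5, -1), 55) = (172*(-135 + 172) + 29896) - 16/55 = (172*37 + 29896) - 16/55 = (6364 + 29896) - 16/55 = 36260 - 16/55 = 1994284/55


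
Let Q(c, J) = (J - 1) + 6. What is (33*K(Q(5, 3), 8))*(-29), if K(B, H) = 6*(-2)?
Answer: 11484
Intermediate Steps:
Q(c, J) = 5 + J (Q(c, J) = (-1 + J) + 6 = 5 + J)
K(B, H) = -12
(33*K(Q(5, 3), 8))*(-29) = (33*(-12))*(-29) = -396*(-29) = 11484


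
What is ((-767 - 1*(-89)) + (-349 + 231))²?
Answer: 633616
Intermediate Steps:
((-767 - 1*(-89)) + (-349 + 231))² = ((-767 + 89) - 118)² = (-678 - 118)² = (-796)² = 633616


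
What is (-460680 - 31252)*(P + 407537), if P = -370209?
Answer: -18362837696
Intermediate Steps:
(-460680 - 31252)*(P + 407537) = (-460680 - 31252)*(-370209 + 407537) = -491932*37328 = -18362837696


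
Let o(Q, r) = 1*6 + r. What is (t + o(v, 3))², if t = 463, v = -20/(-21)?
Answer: 222784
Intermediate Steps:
v = 20/21 (v = -20*(-1/21) = 20/21 ≈ 0.95238)
o(Q, r) = 6 + r
(t + o(v, 3))² = (463 + (6 + 3))² = (463 + 9)² = 472² = 222784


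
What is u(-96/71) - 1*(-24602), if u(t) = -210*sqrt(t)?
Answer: 24602 - 840*I*sqrt(426)/71 ≈ 24602.0 - 244.19*I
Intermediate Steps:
u(-96/71) - 1*(-24602) = -210*4*I*sqrt(426)/71 - 1*(-24602) = -210*4*I*sqrt(426)/71 + 24602 = -840*I*sqrt(426)/71 + 24602 = 24602 - 840*I*sqrt(426)/71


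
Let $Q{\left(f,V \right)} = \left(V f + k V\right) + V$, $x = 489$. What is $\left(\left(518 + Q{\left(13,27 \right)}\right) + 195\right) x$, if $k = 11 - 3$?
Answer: $639123$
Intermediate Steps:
$k = 8$
$Q{\left(f,V \right)} = 9 V + V f$ ($Q{\left(f,V \right)} = \left(V f + 8 V\right) + V = \left(8 V + V f\right) + V = 9 V + V f$)
$\left(\left(518 + Q{\left(13,27 \right)}\right) + 195\right) x = \left(\left(518 + 27 \left(9 + 13\right)\right) + 195\right) 489 = \left(\left(518 + 27 \cdot 22\right) + 195\right) 489 = \left(\left(518 + 594\right) + 195\right) 489 = \left(1112 + 195\right) 489 = 1307 \cdot 489 = 639123$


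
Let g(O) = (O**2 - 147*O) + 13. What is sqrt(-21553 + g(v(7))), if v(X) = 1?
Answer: I*sqrt(21686) ≈ 147.26*I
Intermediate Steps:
g(O) = 13 + O**2 - 147*O
sqrt(-21553 + g(v(7))) = sqrt(-21553 + (13 + 1**2 - 147*1)) = sqrt(-21553 + (13 + 1 - 147)) = sqrt(-21553 - 133) = sqrt(-21686) = I*sqrt(21686)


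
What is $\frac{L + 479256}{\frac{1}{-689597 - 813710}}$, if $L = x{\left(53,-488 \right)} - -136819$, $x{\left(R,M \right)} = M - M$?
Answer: $-926149860025$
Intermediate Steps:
$x{\left(R,M \right)} = 0$
$L = 136819$ ($L = 0 - -136819 = 0 + 136819 = 136819$)
$\frac{L + 479256}{\frac{1}{-689597 - 813710}} = \frac{136819 + 479256}{\frac{1}{-689597 - 813710}} = \frac{616075}{\frac{1}{-1503307}} = \frac{616075}{- \frac{1}{1503307}} = 616075 \left(-1503307\right) = -926149860025$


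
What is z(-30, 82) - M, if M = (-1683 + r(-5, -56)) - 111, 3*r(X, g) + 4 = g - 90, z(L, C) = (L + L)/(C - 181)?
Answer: 60872/33 ≈ 1844.6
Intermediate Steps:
z(L, C) = 2*L/(-181 + C) (z(L, C) = (2*L)/(-181 + C) = 2*L/(-181 + C))
r(X, g) = -94/3 + g/3 (r(X, g) = -4/3 + (g - 90)/3 = -4/3 + (-90 + g)/3 = -4/3 + (-30 + g/3) = -94/3 + g/3)
M = -1844 (M = (-1683 + (-94/3 + (⅓)*(-56))) - 111 = (-1683 + (-94/3 - 56/3)) - 111 = (-1683 - 50) - 111 = -1733 - 111 = -1844)
z(-30, 82) - M = 2*(-30)/(-181 + 82) - 1*(-1844) = 2*(-30)/(-99) + 1844 = 2*(-30)*(-1/99) + 1844 = 20/33 + 1844 = 60872/33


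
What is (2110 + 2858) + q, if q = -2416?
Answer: 2552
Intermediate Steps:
(2110 + 2858) + q = (2110 + 2858) - 2416 = 4968 - 2416 = 2552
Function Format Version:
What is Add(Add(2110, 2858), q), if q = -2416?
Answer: 2552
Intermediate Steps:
Add(Add(2110, 2858), q) = Add(Add(2110, 2858), -2416) = Add(4968, -2416) = 2552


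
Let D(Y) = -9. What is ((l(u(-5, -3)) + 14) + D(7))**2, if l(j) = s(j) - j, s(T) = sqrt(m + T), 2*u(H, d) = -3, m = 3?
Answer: (13 + sqrt(6))**2/4 ≈ 59.672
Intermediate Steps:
u(H, d) = -3/2 (u(H, d) = (1/2)*(-3) = -3/2)
s(T) = sqrt(3 + T)
l(j) = sqrt(3 + j) - j
((l(u(-5, -3)) + 14) + D(7))**2 = (((sqrt(3 - 3/2) - 1*(-3/2)) + 14) - 9)**2 = (((sqrt(3/2) + 3/2) + 14) - 9)**2 = (((sqrt(6)/2 + 3/2) + 14) - 9)**2 = (((3/2 + sqrt(6)/2) + 14) - 9)**2 = ((31/2 + sqrt(6)/2) - 9)**2 = (13/2 + sqrt(6)/2)**2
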